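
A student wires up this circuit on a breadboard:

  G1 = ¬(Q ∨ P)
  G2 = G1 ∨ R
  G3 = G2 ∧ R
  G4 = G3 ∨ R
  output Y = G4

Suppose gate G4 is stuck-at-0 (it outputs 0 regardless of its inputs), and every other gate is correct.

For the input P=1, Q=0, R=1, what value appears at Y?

0

Propagate with G4 forced: G1=0, G2=1, G3=1, G4=0 [stuck-at-0].
So Y = 0. (Without the fault it would be 1.)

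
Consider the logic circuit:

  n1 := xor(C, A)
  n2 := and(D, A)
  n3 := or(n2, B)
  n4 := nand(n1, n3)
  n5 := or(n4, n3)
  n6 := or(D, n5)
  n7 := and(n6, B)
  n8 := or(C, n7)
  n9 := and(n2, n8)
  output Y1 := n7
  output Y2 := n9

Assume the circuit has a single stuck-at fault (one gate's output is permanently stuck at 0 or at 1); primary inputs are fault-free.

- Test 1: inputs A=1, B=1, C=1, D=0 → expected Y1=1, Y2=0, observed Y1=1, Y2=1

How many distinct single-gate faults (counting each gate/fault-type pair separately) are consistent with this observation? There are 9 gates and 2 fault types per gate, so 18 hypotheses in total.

Fault-free: n1=0, n2=0, n3=1, n4=1, n5=1, n6=1, n7=1, n8=1, n9=0 → Y1=1, Y2=0. Observed Y1=1, Y2=1.
  n1: none of the 2 fault types match ✗
  n2: stuck-at-1 ✓; others ✗
  n3: none of the 2 fault types match ✗
  n4: none of the 2 fault types match ✗
  n5: none of the 2 fault types match ✗
  n6: none of the 2 fault types match ✗
  n7: none of the 2 fault types match ✗
  n8: none of the 2 fault types match ✗
  n9: stuck-at-1 ✓; others ✗
Consistent faults: {n2 stuck-at-1, n9 stuck-at-1} — 2 in all.

2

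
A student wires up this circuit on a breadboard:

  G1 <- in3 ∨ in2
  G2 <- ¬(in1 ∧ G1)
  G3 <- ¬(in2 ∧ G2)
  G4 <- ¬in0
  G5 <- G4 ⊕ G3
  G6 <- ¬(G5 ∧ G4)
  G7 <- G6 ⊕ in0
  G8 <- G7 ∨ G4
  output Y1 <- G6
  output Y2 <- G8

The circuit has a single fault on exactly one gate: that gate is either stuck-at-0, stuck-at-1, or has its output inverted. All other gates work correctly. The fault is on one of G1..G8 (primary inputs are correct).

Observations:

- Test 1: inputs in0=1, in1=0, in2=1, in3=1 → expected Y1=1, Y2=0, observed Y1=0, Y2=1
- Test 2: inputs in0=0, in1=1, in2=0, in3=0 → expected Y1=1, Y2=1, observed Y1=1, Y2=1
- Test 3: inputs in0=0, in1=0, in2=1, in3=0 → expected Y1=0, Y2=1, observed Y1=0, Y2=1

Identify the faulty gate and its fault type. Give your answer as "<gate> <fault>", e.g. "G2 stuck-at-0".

Fault-free values for test 1 (in0=1, in1=0, in2=1, in3=1): G1=1, G2=1, G3=0, G4=0, G5=0, G6=1, G7=0, G8=0, giving Y1=1, Y2=0. Observed Y1=0, Y2=1.
Test 1: faults giving observed Y1=0, Y2=1 are {G4 stuck-at-1, G4 inverted output, G6 stuck-at-0, G6 inverted output}.
Test 2 (in0=0, in1=1, in2=0, in3=0): fault-free G1=0, G2=1, G3=1, G4=1, G5=0, G6=1, G7=1, G8=1 → Y1=1, Y2=1; observed Y1=1, Y2=1. Eliminates G6 stuck-at-0, G6 inverted output.
Test 3 (in0=0, in1=0, in2=1, in3=0): fault-free G1=1, G2=1, G3=0, G4=1, G5=1, G6=0, G7=0, G8=1 → Y1=0, Y2=1; observed Y1=0, Y2=1. Eliminates G4 inverted output.
Only G4 stuck-at-1 is consistent with every test.

G4 stuck-at-1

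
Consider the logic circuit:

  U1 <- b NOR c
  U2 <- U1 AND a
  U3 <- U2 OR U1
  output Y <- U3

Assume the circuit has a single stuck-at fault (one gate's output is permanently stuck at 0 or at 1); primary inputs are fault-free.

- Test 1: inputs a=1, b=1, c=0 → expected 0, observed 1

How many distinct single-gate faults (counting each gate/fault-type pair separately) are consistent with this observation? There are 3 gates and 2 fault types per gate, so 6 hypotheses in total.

3

Fault-free: U1=0, U2=0, U3=0 → 0. Observed 1.
  U1 stuck-at-0: output 0 ✗
  U1 stuck-at-1: output 1 ✓
  U2 stuck-at-0: output 0 ✗
  U2 stuck-at-1: output 1 ✓
  U3 stuck-at-0: output 0 ✗
  U3 stuck-at-1: output 1 ✓
Consistent faults: {U1 stuck-at-1, U2 stuck-at-1, U3 stuck-at-1} — 3 in all.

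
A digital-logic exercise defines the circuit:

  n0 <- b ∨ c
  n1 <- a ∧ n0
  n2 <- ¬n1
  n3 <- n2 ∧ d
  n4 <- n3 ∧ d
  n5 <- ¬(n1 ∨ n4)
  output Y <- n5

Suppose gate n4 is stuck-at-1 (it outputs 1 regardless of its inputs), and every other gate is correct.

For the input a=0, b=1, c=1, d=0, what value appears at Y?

0

Propagate with n4 forced: n0=1, n1=0, n2=1, n3=0, n4=1 [stuck-at-1], n5=0.
So Y = 0. (Without the fault it would be 1.)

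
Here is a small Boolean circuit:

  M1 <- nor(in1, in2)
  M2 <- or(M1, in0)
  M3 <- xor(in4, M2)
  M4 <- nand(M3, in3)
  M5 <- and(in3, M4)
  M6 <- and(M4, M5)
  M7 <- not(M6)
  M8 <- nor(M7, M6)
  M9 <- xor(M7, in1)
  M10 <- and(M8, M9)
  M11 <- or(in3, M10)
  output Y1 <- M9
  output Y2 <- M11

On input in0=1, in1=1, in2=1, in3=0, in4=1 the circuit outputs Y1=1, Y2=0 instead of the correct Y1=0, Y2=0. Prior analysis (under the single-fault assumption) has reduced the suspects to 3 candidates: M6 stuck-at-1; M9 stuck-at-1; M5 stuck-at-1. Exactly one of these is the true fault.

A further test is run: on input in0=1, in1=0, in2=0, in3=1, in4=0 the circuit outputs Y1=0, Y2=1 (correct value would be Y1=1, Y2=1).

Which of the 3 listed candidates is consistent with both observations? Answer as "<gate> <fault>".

Evaluate each candidate on input in0=1, in1=0, in2=0, in3=1, in4=0:
  M6 stuck-at-1: M1=1, M2=1, M3=1, M4=0, M5=0, M6=1 [stuck-at-1], M7=0, M8=0, M9=0, M10=0, M11=1 → Y1=0, Y2=1 — matches
  M9 stuck-at-1: M1=1, M2=1, M3=1, M4=0, M5=0, M6=0, M7=1, M8=0, M9=1 [stuck-at-1], M10=0, M11=1 → Y1=1, Y2=1 — eliminated
  M5 stuck-at-1: M1=1, M2=1, M3=1, M4=0, M5=1 [stuck-at-1], M6=0, M7=1, M8=0, M9=1, M10=0, M11=1 → Y1=1, Y2=1 — eliminated
Only M6 stuck-at-1 reproduces the observed Y1=0, Y2=1.

M6 stuck-at-1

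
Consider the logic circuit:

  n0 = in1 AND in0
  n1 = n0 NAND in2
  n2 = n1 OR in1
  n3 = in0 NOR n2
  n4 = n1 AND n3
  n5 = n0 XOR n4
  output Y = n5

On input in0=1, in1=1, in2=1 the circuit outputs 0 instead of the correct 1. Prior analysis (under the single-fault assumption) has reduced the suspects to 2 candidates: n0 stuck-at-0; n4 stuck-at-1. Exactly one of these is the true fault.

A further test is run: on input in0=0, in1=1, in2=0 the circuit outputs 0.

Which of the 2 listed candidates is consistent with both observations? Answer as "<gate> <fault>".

Evaluate each candidate on input in0=0, in1=1, in2=0:
  n0 stuck-at-0: n0=0 [stuck-at-0], n1=1, n2=1, n3=0, n4=0, n5=0 → 0 — matches
  n4 stuck-at-1: n0=0, n1=1, n2=1, n3=0, n4=1 [stuck-at-1], n5=1 → 1 — eliminated
Only n0 stuck-at-0 reproduces the observed 0.

n0 stuck-at-0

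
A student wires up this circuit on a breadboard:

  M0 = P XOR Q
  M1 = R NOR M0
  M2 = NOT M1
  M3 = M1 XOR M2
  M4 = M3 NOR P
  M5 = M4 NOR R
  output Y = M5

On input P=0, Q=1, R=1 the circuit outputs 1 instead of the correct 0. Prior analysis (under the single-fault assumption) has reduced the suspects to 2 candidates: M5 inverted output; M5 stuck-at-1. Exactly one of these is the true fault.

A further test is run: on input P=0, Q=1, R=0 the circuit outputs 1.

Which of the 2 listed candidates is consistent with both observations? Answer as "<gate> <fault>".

M5 stuck-at-1

Evaluate each candidate on input P=0, Q=1, R=0:
  M5 inverted output: M0=1, M1=0, M2=1, M3=1, M4=0, M5=0 [inverted output] → 0 — eliminated
  M5 stuck-at-1: M0=1, M1=0, M2=1, M3=1, M4=0, M5=1 [stuck-at-1] → 1 — matches
Only M5 stuck-at-1 reproduces the observed 1.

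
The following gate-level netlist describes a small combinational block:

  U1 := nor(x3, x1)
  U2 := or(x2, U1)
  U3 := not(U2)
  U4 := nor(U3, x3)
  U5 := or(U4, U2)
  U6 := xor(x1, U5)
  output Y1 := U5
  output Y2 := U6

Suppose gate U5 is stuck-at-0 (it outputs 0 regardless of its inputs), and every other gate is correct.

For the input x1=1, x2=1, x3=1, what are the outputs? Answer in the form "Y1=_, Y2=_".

Y1=0, Y2=1

Propagate with U5 forced: U1=0, U2=1, U3=0, U4=0, U5=0 [stuck-at-0], U6=1.
So the outputs are Y1=0, Y2=1. (Without the fault they would be Y1=1, Y2=0.)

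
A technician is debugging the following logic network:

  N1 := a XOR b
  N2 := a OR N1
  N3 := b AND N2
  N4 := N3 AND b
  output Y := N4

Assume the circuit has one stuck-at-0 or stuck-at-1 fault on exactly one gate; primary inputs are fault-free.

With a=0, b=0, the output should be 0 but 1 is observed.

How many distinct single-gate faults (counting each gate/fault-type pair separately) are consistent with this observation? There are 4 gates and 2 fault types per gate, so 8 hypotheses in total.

1

Fault-free: N1=0, N2=0, N3=0, N4=0 → 0. Observed 1.
  N1 stuck-at-0: output 0 ✗
  N1 stuck-at-1: output 0 ✗
  N2 stuck-at-0: output 0 ✗
  N2 stuck-at-1: output 0 ✗
  N3 stuck-at-0: output 0 ✗
  N3 stuck-at-1: output 0 ✗
  N4 stuck-at-0: output 0 ✗
  N4 stuck-at-1: output 1 ✓
Consistent faults: {N4 stuck-at-1} — 1 in all.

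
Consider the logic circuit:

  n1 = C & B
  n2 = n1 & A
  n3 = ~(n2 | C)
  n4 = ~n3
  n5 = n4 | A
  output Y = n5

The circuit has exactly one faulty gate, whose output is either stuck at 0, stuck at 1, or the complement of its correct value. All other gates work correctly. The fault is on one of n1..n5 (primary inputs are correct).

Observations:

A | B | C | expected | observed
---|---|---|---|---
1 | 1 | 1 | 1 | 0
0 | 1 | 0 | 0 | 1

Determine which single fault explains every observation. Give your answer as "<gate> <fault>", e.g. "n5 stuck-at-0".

Fault-free values for test 1 (A=1, B=1, C=1): n1=1, n2=1, n3=0, n4=1, n5=1, giving Y=1. Observed 0.
Test 1: faults giving observed 0 are {n5 stuck-at-0, n5 inverted output}.
Test 2 (A=0, B=1, C=0): fault-free n1=0, n2=0, n3=1, n4=0, n5=0 → 0; observed 1. Eliminates n5 stuck-at-0.
Only n5 inverted output is consistent with every test.

n5 inverted output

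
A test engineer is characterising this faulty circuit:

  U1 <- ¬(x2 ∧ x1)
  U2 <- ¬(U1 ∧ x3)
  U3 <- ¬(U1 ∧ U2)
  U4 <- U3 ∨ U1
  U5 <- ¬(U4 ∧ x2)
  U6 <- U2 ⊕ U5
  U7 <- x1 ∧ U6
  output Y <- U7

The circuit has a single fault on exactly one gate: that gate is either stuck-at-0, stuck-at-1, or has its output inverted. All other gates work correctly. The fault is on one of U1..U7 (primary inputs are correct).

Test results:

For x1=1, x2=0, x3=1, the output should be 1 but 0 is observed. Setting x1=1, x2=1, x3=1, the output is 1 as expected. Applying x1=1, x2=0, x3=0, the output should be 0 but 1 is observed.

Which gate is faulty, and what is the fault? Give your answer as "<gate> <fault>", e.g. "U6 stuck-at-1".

U5 stuck-at-0

Fault-free values for test 1 (x1=1, x2=0, x3=1): U1=1, U2=0, U3=1, U4=1, U5=1, U6=1, U7=1, giving Y=1. Observed 0.
Test 1: faults giving observed 0 are {U1 stuck-at-0, U1 inverted output, U2 stuck-at-1, U2 inverted output, U5 stuck-at-0, U5 inverted output, U6 stuck-at-0, U6 inverted output, U7 stuck-at-0, U7 inverted output}.
Test 2 (x1=1, x2=1, x3=1): fault-free U1=0, U2=1, U3=1, U4=1, U5=0, U6=1, U7=1 → 1; observed 1. Eliminates U1 inverted output, U2 inverted output, U5 inverted output, U6 stuck-at-0, U6 inverted output, U7 stuck-at-0, U7 inverted output.
Test 3 (x1=1, x2=0, x3=0): fault-free U1=1, U2=1, U3=0, U4=1, U5=1, U6=0, U7=0 → 0; observed 1. Eliminates U1 stuck-at-0, U2 stuck-at-1.
Only U5 stuck-at-0 is consistent with every test.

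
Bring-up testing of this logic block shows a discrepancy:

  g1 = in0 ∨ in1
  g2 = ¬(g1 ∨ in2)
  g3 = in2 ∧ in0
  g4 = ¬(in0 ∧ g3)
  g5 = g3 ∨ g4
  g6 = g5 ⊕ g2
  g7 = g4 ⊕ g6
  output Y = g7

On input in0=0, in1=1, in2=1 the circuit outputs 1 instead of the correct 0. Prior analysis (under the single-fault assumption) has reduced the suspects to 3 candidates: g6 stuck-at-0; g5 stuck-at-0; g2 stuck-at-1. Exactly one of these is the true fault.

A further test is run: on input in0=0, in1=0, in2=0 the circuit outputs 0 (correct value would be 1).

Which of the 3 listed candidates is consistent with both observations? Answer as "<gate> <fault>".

g5 stuck-at-0

Evaluate each candidate on input in0=0, in1=0, in2=0:
  g6 stuck-at-0: g1=0, g2=1, g3=0, g4=1, g5=1, g6=0 [stuck-at-0], g7=1 → 1 — eliminated
  g5 stuck-at-0: g1=0, g2=1, g3=0, g4=1, g5=0 [stuck-at-0], g6=1, g7=0 → 0 — matches
  g2 stuck-at-1: g1=0, g2=1 [stuck-at-1], g3=0, g4=1, g5=1, g6=0, g7=1 → 1 — eliminated
Only g5 stuck-at-0 reproduces the observed 0.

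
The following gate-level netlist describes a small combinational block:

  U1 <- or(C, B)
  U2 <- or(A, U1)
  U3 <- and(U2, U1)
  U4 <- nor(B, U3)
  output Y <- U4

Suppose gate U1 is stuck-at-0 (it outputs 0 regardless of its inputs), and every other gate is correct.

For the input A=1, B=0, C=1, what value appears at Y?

1

Propagate with U1 forced: U1=0 [stuck-at-0], U2=1, U3=0, U4=1.
So Y = 1. (Without the fault it would be 0.)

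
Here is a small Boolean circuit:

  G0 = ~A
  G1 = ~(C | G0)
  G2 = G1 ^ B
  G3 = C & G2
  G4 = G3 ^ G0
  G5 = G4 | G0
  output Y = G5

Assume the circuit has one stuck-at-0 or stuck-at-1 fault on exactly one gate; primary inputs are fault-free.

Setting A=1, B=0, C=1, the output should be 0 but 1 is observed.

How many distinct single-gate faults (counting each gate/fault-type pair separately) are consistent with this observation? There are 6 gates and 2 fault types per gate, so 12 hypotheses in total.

Fault-free: G0=0, G1=0, G2=0, G3=0, G4=0, G5=0 → 0. Observed 1.
  G0 stuck-at-0: output 0 ✗
  G0 stuck-at-1: output 1 ✓
  G1 stuck-at-0: output 0 ✗
  G1 stuck-at-1: output 1 ✓
  G2 stuck-at-0: output 0 ✗
  G2 stuck-at-1: output 1 ✓
  G3 stuck-at-0: output 0 ✗
  G3 stuck-at-1: output 1 ✓
  G4 stuck-at-0: output 0 ✗
  G4 stuck-at-1: output 1 ✓
  G5 stuck-at-0: output 0 ✗
  G5 stuck-at-1: output 1 ✓
Consistent faults: {G0 stuck-at-1, G1 stuck-at-1, G2 stuck-at-1, G3 stuck-at-1, G4 stuck-at-1, G5 stuck-at-1} — 6 in all.

6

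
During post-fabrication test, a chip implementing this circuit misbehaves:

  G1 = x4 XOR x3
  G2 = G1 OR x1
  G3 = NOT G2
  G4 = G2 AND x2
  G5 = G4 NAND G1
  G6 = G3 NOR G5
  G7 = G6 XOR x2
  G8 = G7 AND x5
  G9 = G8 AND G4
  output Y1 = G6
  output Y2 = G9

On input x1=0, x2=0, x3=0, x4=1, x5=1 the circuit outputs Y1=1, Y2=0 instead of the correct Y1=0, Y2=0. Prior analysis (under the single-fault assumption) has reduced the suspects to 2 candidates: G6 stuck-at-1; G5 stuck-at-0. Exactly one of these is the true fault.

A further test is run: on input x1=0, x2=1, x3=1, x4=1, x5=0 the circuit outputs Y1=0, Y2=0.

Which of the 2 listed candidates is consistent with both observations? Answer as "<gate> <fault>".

Evaluate each candidate on input x1=0, x2=1, x3=1, x4=1, x5=0:
  G6 stuck-at-1: G1=0, G2=0, G3=1, G4=0, G5=1, G6=1 [stuck-at-1], G7=0, G8=0, G9=0 → Y1=1, Y2=0 — eliminated
  G5 stuck-at-0: G1=0, G2=0, G3=1, G4=0, G5=0 [stuck-at-0], G6=0, G7=1, G8=0, G9=0 → Y1=0, Y2=0 — matches
Only G5 stuck-at-0 reproduces the observed Y1=0, Y2=0.

G5 stuck-at-0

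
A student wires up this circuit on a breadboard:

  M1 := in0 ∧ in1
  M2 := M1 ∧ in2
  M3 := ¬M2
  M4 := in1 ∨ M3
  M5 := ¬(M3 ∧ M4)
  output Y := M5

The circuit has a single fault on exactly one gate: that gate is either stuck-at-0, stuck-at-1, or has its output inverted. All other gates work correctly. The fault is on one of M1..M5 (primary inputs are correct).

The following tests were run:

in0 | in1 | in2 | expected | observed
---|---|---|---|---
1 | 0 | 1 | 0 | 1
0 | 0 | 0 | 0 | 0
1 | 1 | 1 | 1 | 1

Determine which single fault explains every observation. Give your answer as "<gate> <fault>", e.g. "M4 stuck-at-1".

M1 stuck-at-1

Fault-free values for test 1 (in0=1, in1=0, in2=1): M1=0, M2=0, M3=1, M4=1, M5=0, giving Y=0. Observed 1.
Test 1: faults giving observed 1 are {M1 stuck-at-1, M1 inverted output, M2 stuck-at-1, M2 inverted output, M3 stuck-at-0, M3 inverted output, M4 stuck-at-0, M4 inverted output, M5 stuck-at-1, M5 inverted output}.
Test 2 (in0=0, in1=0, in2=0): fault-free M1=0, M2=0, M3=1, M4=1, M5=0 → 0; observed 0. Eliminates M2 stuck-at-1, M2 inverted output, M3 stuck-at-0, M3 inverted output, M4 stuck-at-0, M4 inverted output, M5 stuck-at-1, M5 inverted output.
Test 3 (in0=1, in1=1, in2=1): fault-free M1=1, M2=1, M3=0, M4=1, M5=1 → 1; observed 1. Eliminates M1 inverted output.
Only M1 stuck-at-1 is consistent with every test.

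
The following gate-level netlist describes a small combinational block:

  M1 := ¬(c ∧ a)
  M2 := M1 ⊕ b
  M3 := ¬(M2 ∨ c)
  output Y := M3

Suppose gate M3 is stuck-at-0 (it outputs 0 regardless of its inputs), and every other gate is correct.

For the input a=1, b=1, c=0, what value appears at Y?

0

Propagate with M3 forced: M1=1, M2=0, M3=0 [stuck-at-0].
So Y = 0. (Without the fault it would be 1.)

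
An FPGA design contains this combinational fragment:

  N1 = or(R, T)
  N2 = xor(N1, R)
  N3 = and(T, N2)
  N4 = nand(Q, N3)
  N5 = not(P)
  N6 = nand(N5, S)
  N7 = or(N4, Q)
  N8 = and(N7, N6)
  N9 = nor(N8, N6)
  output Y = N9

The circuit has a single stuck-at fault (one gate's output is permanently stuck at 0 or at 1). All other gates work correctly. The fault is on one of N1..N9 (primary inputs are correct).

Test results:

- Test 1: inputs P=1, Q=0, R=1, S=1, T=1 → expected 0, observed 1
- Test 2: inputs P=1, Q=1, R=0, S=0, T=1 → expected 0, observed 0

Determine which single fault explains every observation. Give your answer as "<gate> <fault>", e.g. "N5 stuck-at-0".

N5 stuck-at-1

Fault-free values for test 1 (P=1, Q=0, R=1, S=1, T=1): N1=1, N2=0, N3=0, N4=1, N5=0, N6=1, N7=1, N8=1, N9=0, giving Y=0. Observed 1.
Test 1: faults giving observed 1 are {N5 stuck-at-1, N6 stuck-at-0, N9 stuck-at-1}.
Test 2 (P=1, Q=1, R=0, S=0, T=1): fault-free N1=1, N2=1, N3=1, N4=0, N5=0, N6=1, N7=1, N8=1, N9=0 → 0; observed 0. Eliminates N6 stuck-at-0, N9 stuck-at-1.
Only N5 stuck-at-1 is consistent with every test.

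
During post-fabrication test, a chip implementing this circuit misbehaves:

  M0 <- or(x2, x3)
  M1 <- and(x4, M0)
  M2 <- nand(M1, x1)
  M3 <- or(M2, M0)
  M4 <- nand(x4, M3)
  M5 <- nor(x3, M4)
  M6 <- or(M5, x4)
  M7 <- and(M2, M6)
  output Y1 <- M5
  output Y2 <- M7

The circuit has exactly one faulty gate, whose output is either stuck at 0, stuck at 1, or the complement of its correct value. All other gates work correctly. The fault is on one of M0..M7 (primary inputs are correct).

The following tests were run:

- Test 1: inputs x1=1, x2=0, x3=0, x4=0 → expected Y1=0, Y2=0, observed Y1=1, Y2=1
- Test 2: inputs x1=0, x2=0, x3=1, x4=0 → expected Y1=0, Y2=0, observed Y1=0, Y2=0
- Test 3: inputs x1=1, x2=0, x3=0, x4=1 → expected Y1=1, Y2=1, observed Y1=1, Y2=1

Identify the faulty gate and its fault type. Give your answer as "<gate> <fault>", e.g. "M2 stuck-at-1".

M4 stuck-at-0

Fault-free values for test 1 (x1=1, x2=0, x3=0, x4=0): M0=0, M1=0, M2=1, M3=1, M4=1, M5=0, M6=0, M7=0, giving Y1=0, Y2=0. Observed Y1=1, Y2=1.
Test 1: faults giving observed Y1=1, Y2=1 are {M4 stuck-at-0, M4 inverted output, M5 stuck-at-1, M5 inverted output}.
Test 2 (x1=0, x2=0, x3=1, x4=0): fault-free M0=1, M1=0, M2=1, M3=1, M4=1, M5=0, M6=0, M7=0 → Y1=0, Y2=0; observed Y1=0, Y2=0. Eliminates M5 stuck-at-1, M5 inverted output.
Test 3 (x1=1, x2=0, x3=0, x4=1): fault-free M0=0, M1=0, M2=1, M3=1, M4=0, M5=1, M6=1, M7=1 → Y1=1, Y2=1; observed Y1=1, Y2=1. Eliminates M4 inverted output.
Only M4 stuck-at-0 is consistent with every test.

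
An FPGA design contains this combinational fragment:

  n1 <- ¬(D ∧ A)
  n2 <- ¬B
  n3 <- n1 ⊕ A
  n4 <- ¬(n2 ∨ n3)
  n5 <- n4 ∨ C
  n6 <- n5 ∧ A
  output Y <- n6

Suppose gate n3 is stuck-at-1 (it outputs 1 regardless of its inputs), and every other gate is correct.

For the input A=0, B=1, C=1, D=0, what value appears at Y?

0

Propagate with n3 forced: n1=1, n2=0, n3=1 [stuck-at-1], n4=0, n5=1, n6=0.
So Y = 0. (Same as the fault-free value — the fault is masked on this input.)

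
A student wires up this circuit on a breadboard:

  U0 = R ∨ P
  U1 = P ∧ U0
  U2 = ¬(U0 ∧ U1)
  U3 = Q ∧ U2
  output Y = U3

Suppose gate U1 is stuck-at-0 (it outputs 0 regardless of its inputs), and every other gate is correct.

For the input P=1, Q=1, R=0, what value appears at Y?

Propagate with U1 forced: U0=1, U1=0 [stuck-at-0], U2=1, U3=1.
So Y = 1. (Without the fault it would be 0.)

1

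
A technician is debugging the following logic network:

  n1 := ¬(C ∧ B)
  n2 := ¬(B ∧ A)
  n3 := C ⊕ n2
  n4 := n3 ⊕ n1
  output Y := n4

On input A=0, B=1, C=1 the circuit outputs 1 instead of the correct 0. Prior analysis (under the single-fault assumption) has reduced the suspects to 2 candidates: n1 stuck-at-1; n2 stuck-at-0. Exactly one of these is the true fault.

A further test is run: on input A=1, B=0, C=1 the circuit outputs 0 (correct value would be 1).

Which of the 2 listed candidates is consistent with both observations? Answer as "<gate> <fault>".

n2 stuck-at-0

Evaluate each candidate on input A=1, B=0, C=1:
  n1 stuck-at-1: n1=1 [stuck-at-1], n2=1, n3=0, n4=1 → 1 — eliminated
  n2 stuck-at-0: n1=1, n2=0 [stuck-at-0], n3=1, n4=0 → 0 — matches
Only n2 stuck-at-0 reproduces the observed 0.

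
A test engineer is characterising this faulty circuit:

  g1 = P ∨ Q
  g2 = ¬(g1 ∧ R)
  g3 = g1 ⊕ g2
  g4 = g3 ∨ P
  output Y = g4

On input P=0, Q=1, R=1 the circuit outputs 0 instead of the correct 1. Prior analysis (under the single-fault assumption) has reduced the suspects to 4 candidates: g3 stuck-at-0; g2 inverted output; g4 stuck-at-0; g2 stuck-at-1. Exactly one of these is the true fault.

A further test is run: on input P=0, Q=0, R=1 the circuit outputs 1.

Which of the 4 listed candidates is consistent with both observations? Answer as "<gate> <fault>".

Evaluate each candidate on input P=0, Q=0, R=1:
  g3 stuck-at-0: g1=0, g2=1, g3=0 [stuck-at-0], g4=0 → 0 — eliminated
  g2 inverted output: g1=0, g2=0 [inverted output], g3=0, g4=0 → 0 — eliminated
  g4 stuck-at-0: g1=0, g2=1, g3=1, g4=0 [stuck-at-0] → 0 — eliminated
  g2 stuck-at-1: g1=0, g2=1 [stuck-at-1], g3=1, g4=1 → 1 — matches
Only g2 stuck-at-1 reproduces the observed 1.

g2 stuck-at-1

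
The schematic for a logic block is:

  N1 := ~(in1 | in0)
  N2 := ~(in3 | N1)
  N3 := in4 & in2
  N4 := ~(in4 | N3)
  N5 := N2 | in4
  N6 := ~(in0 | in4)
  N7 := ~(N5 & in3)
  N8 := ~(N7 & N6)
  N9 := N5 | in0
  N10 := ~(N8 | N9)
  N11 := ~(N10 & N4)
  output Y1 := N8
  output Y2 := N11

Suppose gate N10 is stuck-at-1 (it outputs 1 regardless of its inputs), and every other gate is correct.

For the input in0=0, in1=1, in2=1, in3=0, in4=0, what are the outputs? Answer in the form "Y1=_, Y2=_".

Y1=0, Y2=0

Propagate with N10 forced: N1=0, N2=1, N3=0, N4=1, N5=1, N6=1, N7=1, N8=0, N9=1, N10=1 [stuck-at-1], N11=0.
So the outputs are Y1=0, Y2=0. (Without the fault they would be Y1=0, Y2=1.)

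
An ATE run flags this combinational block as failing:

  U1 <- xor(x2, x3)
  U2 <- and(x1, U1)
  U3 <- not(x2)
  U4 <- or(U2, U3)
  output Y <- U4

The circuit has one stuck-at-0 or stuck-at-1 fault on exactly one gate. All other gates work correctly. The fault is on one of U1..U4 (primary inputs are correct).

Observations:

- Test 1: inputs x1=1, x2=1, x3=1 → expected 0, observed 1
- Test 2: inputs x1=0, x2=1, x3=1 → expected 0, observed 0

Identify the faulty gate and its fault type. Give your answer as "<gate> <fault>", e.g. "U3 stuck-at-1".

Fault-free values for test 1 (x1=1, x2=1, x3=1): U1=0, U2=0, U3=0, U4=0, giving Y=0. Observed 1.
Test 1: faults giving observed 1 are {U1 stuck-at-1, U2 stuck-at-1, U3 stuck-at-1, U4 stuck-at-1}.
Test 2 (x1=0, x2=1, x3=1): fault-free U1=0, U2=0, U3=0, U4=0 → 0; observed 0. Eliminates U2 stuck-at-1, U3 stuck-at-1, U4 stuck-at-1.
Only U1 stuck-at-1 is consistent with every test.

U1 stuck-at-1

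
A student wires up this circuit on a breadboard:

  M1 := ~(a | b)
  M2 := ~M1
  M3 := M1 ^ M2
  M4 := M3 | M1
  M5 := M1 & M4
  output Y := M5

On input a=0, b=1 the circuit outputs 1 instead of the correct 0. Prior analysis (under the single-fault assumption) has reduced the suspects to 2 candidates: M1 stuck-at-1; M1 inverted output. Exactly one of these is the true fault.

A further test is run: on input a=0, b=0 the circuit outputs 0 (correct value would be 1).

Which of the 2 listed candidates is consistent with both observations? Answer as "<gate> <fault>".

M1 inverted output

Evaluate each candidate on input a=0, b=0:
  M1 stuck-at-1: M1=1 [stuck-at-1], M2=0, M3=1, M4=1, M5=1 → 1 — eliminated
  M1 inverted output: M1=0 [inverted output], M2=1, M3=1, M4=1, M5=0 → 0 — matches
Only M1 inverted output reproduces the observed 0.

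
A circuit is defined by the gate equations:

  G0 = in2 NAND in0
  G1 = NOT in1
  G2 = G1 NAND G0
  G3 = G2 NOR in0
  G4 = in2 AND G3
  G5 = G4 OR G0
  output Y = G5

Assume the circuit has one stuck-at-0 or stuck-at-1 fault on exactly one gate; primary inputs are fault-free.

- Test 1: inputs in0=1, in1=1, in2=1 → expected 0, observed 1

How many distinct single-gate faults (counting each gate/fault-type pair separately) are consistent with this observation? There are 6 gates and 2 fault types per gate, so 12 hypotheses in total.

4

Fault-free: G0=0, G1=0, G2=1, G3=0, G4=0, G5=0 → 0. Observed 1.
  G0 stuck-at-0: output 0 ✗
  G0 stuck-at-1: output 1 ✓
  G1 stuck-at-0: output 0 ✗
  G1 stuck-at-1: output 0 ✗
  G2 stuck-at-0: output 0 ✗
  G2 stuck-at-1: output 0 ✗
  G3 stuck-at-0: output 0 ✗
  G3 stuck-at-1: output 1 ✓
  G4 stuck-at-0: output 0 ✗
  G4 stuck-at-1: output 1 ✓
  G5 stuck-at-0: output 0 ✗
  G5 stuck-at-1: output 1 ✓
Consistent faults: {G0 stuck-at-1, G3 stuck-at-1, G4 stuck-at-1, G5 stuck-at-1} — 4 in all.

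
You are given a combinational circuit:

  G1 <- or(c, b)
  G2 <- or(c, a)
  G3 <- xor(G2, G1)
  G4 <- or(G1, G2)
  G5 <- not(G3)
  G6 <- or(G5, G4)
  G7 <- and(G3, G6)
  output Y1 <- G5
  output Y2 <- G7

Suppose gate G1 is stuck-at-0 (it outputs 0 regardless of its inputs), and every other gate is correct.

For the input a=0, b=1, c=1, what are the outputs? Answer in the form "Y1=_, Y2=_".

Y1=0, Y2=1

Propagate with G1 forced: G1=0 [stuck-at-0], G2=1, G3=1, G4=1, G5=0, G6=1, G7=1.
So the outputs are Y1=0, Y2=1. (Without the fault they would be Y1=1, Y2=0.)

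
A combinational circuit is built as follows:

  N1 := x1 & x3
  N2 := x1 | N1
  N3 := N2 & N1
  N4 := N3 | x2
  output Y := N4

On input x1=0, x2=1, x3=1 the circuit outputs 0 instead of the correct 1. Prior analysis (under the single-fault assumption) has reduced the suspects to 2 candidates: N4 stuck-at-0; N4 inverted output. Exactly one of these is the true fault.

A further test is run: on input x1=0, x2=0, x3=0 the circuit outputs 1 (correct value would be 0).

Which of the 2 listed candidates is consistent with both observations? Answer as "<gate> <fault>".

Evaluate each candidate on input x1=0, x2=0, x3=0:
  N4 stuck-at-0: N1=0, N2=0, N3=0, N4=0 [stuck-at-0] → 0 — eliminated
  N4 inverted output: N1=0, N2=0, N3=0, N4=1 [inverted output] → 1 — matches
Only N4 inverted output reproduces the observed 1.

N4 inverted output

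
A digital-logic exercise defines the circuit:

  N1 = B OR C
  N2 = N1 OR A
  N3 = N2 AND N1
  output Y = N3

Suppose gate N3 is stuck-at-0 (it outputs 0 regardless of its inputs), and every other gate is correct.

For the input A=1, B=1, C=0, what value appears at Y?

Propagate with N3 forced: N1=1, N2=1, N3=0 [stuck-at-0].
So Y = 0. (Without the fault it would be 1.)

0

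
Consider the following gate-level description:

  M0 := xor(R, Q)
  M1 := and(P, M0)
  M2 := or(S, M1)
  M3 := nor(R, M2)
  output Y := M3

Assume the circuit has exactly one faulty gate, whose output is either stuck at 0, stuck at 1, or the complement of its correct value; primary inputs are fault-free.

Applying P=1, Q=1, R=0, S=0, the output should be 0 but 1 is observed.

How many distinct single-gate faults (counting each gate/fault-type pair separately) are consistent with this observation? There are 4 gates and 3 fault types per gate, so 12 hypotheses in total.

8

Fault-free: M0=1, M1=1, M2=1, M3=0 → 0. Observed 1.
  M0 stuck-at-0: output 1 ✓
  M0 stuck-at-1: output 0 ✗
  M0 inverted output: output 1 ✓
  M1 stuck-at-0: output 1 ✓
  M1 stuck-at-1: output 0 ✗
  M1 inverted output: output 1 ✓
  M2 stuck-at-0: output 1 ✓
  M2 stuck-at-1: output 0 ✗
  M2 inverted output: output 1 ✓
  M3 stuck-at-0: output 0 ✗
  M3 stuck-at-1: output 1 ✓
  M3 inverted output: output 1 ✓
Consistent faults: {M0 stuck-at-0, M0 inverted output, M1 stuck-at-0, M1 inverted output, M2 stuck-at-0, M2 inverted output, M3 stuck-at-1, M3 inverted output} — 8 in all.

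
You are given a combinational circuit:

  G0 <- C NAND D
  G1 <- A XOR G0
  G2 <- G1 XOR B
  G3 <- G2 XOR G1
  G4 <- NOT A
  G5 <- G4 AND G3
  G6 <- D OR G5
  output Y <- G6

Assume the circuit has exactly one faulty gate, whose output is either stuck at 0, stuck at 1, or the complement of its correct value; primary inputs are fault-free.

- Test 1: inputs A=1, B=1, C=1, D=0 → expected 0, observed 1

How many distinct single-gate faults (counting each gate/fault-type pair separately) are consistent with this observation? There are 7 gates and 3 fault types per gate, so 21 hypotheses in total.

6

Fault-free: G0=1, G1=0, G2=1, G3=1, G4=0, G5=0, G6=0 → 0. Observed 1.
  G0: none of the 3 fault types match ✗
  G1: none of the 3 fault types match ✗
  G2: none of the 3 fault types match ✗
  G3: none of the 3 fault types match ✗
  G4: stuck-at-1, inverted output ✓; others ✗
  G5: stuck-at-1, inverted output ✓; others ✗
  G6: stuck-at-1, inverted output ✓; others ✗
Consistent faults: {G4 stuck-at-1, G4 inverted output, G5 stuck-at-1, G5 inverted output, G6 stuck-at-1, G6 inverted output} — 6 in all.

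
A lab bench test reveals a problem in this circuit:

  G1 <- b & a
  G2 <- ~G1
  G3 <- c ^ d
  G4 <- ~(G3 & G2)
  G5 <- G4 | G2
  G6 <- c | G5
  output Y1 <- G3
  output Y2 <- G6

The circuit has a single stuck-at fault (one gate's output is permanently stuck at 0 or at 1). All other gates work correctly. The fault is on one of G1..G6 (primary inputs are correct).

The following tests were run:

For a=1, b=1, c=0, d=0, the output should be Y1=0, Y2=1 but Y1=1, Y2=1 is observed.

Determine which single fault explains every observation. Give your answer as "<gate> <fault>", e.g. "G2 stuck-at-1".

Fault-free values for test 1 (a=1, b=1, c=0, d=0): G1=1, G2=0, G3=0, G4=1, G5=1, G6=1, giving Y1=0, Y2=1. Observed Y1=1, Y2=1.
Test 1: faults giving observed Y1=1, Y2=1 are {G3 stuck-at-1}.
Only G3 stuck-at-1 is consistent with every test.

G3 stuck-at-1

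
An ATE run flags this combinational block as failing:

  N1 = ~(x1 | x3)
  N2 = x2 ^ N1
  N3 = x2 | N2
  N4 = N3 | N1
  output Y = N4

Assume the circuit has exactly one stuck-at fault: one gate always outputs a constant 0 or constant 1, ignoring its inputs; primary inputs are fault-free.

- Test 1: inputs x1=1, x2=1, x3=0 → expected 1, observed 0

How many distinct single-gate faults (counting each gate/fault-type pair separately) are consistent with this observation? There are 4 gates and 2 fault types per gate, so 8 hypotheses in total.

2

Fault-free: N1=0, N2=1, N3=1, N4=1 → 1. Observed 0.
  N1 stuck-at-0: output 1 ✗
  N1 stuck-at-1: output 1 ✗
  N2 stuck-at-0: output 1 ✗
  N2 stuck-at-1: output 1 ✗
  N3 stuck-at-0: output 0 ✓
  N3 stuck-at-1: output 1 ✗
  N4 stuck-at-0: output 0 ✓
  N4 stuck-at-1: output 1 ✗
Consistent faults: {N3 stuck-at-0, N4 stuck-at-0} — 2 in all.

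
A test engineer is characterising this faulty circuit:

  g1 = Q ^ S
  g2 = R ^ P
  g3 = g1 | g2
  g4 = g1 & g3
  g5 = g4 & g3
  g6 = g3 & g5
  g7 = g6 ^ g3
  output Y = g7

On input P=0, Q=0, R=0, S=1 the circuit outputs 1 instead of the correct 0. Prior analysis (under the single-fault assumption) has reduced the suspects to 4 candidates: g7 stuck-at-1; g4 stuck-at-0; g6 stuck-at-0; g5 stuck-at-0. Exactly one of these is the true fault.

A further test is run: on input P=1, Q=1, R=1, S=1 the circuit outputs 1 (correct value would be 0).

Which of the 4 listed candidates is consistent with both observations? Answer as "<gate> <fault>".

Evaluate each candidate on input P=1, Q=1, R=1, S=1:
  g7 stuck-at-1: g1=0, g2=0, g3=0, g4=0, g5=0, g6=0, g7=1 [stuck-at-1] → 1 — matches
  g4 stuck-at-0: g1=0, g2=0, g3=0, g4=0 [stuck-at-0], g5=0, g6=0, g7=0 → 0 — eliminated
  g6 stuck-at-0: g1=0, g2=0, g3=0, g4=0, g5=0, g6=0 [stuck-at-0], g7=0 → 0 — eliminated
  g5 stuck-at-0: g1=0, g2=0, g3=0, g4=0, g5=0 [stuck-at-0], g6=0, g7=0 → 0 — eliminated
Only g7 stuck-at-1 reproduces the observed 1.

g7 stuck-at-1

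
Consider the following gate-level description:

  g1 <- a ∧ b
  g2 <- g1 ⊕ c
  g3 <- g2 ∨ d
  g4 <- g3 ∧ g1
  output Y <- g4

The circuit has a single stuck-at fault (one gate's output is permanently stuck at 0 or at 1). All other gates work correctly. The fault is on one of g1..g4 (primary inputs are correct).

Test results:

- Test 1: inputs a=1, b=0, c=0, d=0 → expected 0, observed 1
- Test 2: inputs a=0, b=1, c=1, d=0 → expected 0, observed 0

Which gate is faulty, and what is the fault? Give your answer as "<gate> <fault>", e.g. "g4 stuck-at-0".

Fault-free values for test 1 (a=1, b=0, c=0, d=0): g1=0, g2=0, g3=0, g4=0, giving Y=0. Observed 1.
Test 1: faults giving observed 1 are {g1 stuck-at-1, g4 stuck-at-1}.
Test 2 (a=0, b=1, c=1, d=0): fault-free g1=0, g2=1, g3=1, g4=0 → 0; observed 0. Eliminates g4 stuck-at-1.
Only g1 stuck-at-1 is consistent with every test.

g1 stuck-at-1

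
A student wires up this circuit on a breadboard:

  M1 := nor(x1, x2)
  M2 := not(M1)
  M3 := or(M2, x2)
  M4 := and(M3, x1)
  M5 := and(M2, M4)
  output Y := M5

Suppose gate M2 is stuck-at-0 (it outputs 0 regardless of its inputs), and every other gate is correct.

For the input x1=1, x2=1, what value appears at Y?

Propagate with M2 forced: M1=0, M2=0 [stuck-at-0], M3=1, M4=1, M5=0.
So Y = 0. (Without the fault it would be 1.)

0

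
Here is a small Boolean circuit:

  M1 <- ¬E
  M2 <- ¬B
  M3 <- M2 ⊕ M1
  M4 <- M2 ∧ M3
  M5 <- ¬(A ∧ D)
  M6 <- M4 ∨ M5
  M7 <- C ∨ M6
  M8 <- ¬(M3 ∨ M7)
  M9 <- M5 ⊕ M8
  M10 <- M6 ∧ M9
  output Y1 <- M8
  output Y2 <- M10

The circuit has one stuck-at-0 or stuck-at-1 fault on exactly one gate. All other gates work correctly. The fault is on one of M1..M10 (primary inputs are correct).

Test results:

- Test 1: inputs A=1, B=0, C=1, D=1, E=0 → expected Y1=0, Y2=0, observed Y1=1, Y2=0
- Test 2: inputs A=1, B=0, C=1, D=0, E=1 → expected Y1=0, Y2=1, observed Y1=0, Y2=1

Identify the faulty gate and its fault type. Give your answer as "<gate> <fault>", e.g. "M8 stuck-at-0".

Fault-free values for test 1 (A=1, B=0, C=1, D=1, E=0): M1=1, M2=1, M3=0, M4=0, M5=0, M6=0, M7=1, M8=0, M9=0, M10=0, giving Y1=0, Y2=0. Observed Y1=1, Y2=0.
Test 1: faults giving observed Y1=1, Y2=0 are {M7 stuck-at-0, M8 stuck-at-1}.
Test 2 (A=1, B=0, C=1, D=0, E=1): fault-free M1=0, M2=1, M3=1, M4=1, M5=1, M6=1, M7=1, M8=0, M9=1, M10=1 → Y1=0, Y2=1; observed Y1=0, Y2=1. Eliminates M8 stuck-at-1.
Only M7 stuck-at-0 is consistent with every test.

M7 stuck-at-0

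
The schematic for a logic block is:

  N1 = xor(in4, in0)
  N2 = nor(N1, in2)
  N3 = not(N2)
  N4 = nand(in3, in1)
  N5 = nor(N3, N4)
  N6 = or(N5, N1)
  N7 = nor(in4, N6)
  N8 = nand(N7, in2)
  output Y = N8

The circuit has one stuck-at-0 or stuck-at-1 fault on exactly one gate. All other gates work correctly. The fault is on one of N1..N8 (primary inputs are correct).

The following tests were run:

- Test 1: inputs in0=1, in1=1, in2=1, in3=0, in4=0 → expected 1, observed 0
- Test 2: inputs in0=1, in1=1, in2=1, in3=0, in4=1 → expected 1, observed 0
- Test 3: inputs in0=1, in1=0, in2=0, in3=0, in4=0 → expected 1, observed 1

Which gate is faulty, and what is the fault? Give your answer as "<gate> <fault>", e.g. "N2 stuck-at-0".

Fault-free values for test 1 (in0=1, in1=1, in2=1, in3=0, in4=0): N1=1, N2=0, N3=1, N4=1, N5=0, N6=1, N7=0, N8=1, giving Y=1. Observed 0.
Test 1: faults giving observed 0 are {N1 stuck-at-0, N6 stuck-at-0, N7 stuck-at-1, N8 stuck-at-0}.
Test 2 (in0=1, in1=1, in2=1, in3=0, in4=1): fault-free N1=0, N2=0, N3=1, N4=1, N5=0, N6=0, N7=0, N8=1 → 1; observed 0. Eliminates N1 stuck-at-0, N6 stuck-at-0.
Test 3 (in0=1, in1=0, in2=0, in3=0, in4=0): fault-free N1=1, N2=0, N3=1, N4=1, N5=0, N6=1, N7=0, N8=1 → 1; observed 1. Eliminates N8 stuck-at-0.
Only N7 stuck-at-1 is consistent with every test.

N7 stuck-at-1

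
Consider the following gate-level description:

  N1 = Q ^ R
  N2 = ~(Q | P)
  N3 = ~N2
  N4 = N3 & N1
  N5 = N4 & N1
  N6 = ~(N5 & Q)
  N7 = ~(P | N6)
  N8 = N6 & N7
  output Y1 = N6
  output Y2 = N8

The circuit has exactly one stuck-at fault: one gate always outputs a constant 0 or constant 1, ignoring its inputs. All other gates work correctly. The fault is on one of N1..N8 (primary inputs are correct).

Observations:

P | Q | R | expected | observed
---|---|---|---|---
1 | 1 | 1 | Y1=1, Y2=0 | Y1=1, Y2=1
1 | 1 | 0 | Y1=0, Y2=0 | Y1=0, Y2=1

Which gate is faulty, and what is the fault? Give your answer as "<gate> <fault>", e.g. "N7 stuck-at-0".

Fault-free values for test 1 (P=1, Q=1, R=1): N1=0, N2=0, N3=1, N4=0, N5=0, N6=1, N7=0, N8=0, giving Y1=1, Y2=0. Observed Y1=1, Y2=1.
Test 1: faults giving observed Y1=1, Y2=1 are {N7 stuck-at-1, N8 stuck-at-1}.
Test 2 (P=1, Q=1, R=0): fault-free N1=1, N2=0, N3=1, N4=1, N5=1, N6=0, N7=0, N8=0 → Y1=0, Y2=0; observed Y1=0, Y2=1. Eliminates N7 stuck-at-1.
Only N8 stuck-at-1 is consistent with every test.

N8 stuck-at-1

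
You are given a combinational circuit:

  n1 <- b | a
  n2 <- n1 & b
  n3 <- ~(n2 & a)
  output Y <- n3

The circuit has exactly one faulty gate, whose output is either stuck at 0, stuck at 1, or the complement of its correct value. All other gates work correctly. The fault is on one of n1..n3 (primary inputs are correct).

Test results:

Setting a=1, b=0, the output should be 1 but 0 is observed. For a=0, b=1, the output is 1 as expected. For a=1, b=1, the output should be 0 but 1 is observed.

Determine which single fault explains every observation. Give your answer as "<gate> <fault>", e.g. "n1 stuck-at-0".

Fault-free values for test 1 (a=1, b=0): n1=1, n2=0, n3=1, giving Y=1. Observed 0.
Test 1: faults giving observed 0 are {n2 stuck-at-1, n2 inverted output, n3 stuck-at-0, n3 inverted output}.
Test 2 (a=0, b=1): fault-free n1=1, n2=1, n3=1 → 1; observed 1. Eliminates n3 stuck-at-0, n3 inverted output.
Test 3 (a=1, b=1): fault-free n1=1, n2=1, n3=0 → 0; observed 1. Eliminates n2 stuck-at-1.
Only n2 inverted output is consistent with every test.

n2 inverted output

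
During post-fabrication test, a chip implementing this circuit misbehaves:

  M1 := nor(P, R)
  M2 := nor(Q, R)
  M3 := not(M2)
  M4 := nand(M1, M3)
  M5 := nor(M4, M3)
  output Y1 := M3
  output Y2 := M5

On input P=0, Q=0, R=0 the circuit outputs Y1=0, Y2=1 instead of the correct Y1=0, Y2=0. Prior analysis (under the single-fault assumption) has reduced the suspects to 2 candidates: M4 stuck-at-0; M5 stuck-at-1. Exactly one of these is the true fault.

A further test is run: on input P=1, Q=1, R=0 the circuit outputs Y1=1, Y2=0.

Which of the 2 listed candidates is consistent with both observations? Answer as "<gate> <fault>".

M4 stuck-at-0

Evaluate each candidate on input P=1, Q=1, R=0:
  M4 stuck-at-0: M1=0, M2=0, M3=1, M4=0 [stuck-at-0], M5=0 → Y1=1, Y2=0 — matches
  M5 stuck-at-1: M1=0, M2=0, M3=1, M4=1, M5=1 [stuck-at-1] → Y1=1, Y2=1 — eliminated
Only M4 stuck-at-0 reproduces the observed Y1=1, Y2=0.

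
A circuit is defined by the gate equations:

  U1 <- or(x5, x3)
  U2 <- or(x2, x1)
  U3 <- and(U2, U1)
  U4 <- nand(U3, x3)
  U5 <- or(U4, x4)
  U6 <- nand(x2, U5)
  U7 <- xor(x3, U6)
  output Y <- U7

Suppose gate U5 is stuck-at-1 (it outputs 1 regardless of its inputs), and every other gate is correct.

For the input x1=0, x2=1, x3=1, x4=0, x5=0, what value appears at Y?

Propagate with U5 forced: U1=1, U2=1, U3=1, U4=0, U5=1 [stuck-at-1], U6=0, U7=1.
So Y = 1. (Without the fault it would be 0.)

1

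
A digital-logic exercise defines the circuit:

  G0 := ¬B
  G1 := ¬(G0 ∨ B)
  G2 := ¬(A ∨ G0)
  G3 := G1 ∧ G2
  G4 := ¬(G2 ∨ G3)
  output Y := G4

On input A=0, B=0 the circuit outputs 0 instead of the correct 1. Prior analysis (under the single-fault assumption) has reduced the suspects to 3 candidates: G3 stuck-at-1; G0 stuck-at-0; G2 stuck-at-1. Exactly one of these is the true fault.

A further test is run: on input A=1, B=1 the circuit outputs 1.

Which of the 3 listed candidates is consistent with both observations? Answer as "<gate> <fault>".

Evaluate each candidate on input A=1, B=1:
  G3 stuck-at-1: G0=0, G1=0, G2=0, G3=1 [stuck-at-1], G4=0 → 0 — eliminated
  G0 stuck-at-0: G0=0 [stuck-at-0], G1=0, G2=0, G3=0, G4=1 → 1 — matches
  G2 stuck-at-1: G0=0, G1=0, G2=1 [stuck-at-1], G3=0, G4=0 → 0 — eliminated
Only G0 stuck-at-0 reproduces the observed 1.

G0 stuck-at-0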